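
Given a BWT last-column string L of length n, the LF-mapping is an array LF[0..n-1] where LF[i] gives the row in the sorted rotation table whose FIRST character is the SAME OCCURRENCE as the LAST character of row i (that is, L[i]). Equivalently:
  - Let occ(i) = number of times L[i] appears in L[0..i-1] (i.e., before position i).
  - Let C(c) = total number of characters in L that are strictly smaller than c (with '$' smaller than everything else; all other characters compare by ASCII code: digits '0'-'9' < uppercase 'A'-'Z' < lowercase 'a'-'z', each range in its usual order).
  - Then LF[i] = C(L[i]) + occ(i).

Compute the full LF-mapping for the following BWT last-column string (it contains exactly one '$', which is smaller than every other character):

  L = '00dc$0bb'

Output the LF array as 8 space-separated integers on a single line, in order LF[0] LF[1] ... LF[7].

Answer: 1 2 7 6 0 3 4 5

Derivation:
Char counts: '$':1, '0':3, 'b':2, 'c':1, 'd':1
C (first-col start): C('$')=0, C('0')=1, C('b')=4, C('c')=6, C('d')=7
L[0]='0': occ=0, LF[0]=C('0')+0=1+0=1
L[1]='0': occ=1, LF[1]=C('0')+1=1+1=2
L[2]='d': occ=0, LF[2]=C('d')+0=7+0=7
L[3]='c': occ=0, LF[3]=C('c')+0=6+0=6
L[4]='$': occ=0, LF[4]=C('$')+0=0+0=0
L[5]='0': occ=2, LF[5]=C('0')+2=1+2=3
L[6]='b': occ=0, LF[6]=C('b')+0=4+0=4
L[7]='b': occ=1, LF[7]=C('b')+1=4+1=5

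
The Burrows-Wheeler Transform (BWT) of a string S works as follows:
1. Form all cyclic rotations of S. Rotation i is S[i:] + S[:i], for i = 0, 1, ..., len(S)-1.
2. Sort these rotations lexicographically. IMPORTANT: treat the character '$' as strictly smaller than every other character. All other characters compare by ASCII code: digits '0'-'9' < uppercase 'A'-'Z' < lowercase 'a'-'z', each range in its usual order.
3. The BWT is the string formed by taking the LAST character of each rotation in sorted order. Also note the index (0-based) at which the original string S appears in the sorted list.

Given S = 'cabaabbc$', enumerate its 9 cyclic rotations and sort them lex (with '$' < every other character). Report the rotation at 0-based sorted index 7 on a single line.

All 9 rotations (rotation i = S[i:]+S[:i]):
  rot[0] = cabaabbc$
  rot[1] = abaabbc$c
  rot[2] = baabbc$ca
  rot[3] = aabbc$cab
  rot[4] = abbc$caba
  rot[5] = bbc$cabaa
  rot[6] = bc$cabaab
  rot[7] = c$cabaabb
  rot[8] = $cabaabbc
Sorted (with $ < everything):
  sorted[0] = $cabaabbc
  sorted[1] = aabbc$cab
  sorted[2] = abaabbc$c
  sorted[3] = abbc$caba
  sorted[4] = baabbc$ca
  sorted[5] = bbc$cabaa
  sorted[6] = bc$cabaab
  sorted[7] = c$cabaabb
  sorted[8] = cabaabbc$
sorted[7] = c$cabaabb

Answer: c$cabaabb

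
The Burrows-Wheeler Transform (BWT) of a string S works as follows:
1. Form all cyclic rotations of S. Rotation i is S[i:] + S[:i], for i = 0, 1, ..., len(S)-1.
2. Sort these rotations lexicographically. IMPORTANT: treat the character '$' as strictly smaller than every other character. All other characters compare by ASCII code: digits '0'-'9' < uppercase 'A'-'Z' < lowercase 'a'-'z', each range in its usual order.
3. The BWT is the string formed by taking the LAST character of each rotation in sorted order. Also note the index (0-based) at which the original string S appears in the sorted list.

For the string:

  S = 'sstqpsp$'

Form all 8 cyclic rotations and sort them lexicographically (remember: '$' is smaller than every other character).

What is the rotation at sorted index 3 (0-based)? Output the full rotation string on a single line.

All 8 rotations (rotation i = S[i:]+S[:i]):
  rot[0] = sstqpsp$
  rot[1] = stqpsp$s
  rot[2] = tqpsp$ss
  rot[3] = qpsp$sst
  rot[4] = psp$sstq
  rot[5] = sp$sstqp
  rot[6] = p$sstqps
  rot[7] = $sstqpsp
Sorted (with $ < everything):
  sorted[0] = $sstqpsp
  sorted[1] = p$sstqps
  sorted[2] = psp$sstq
  sorted[3] = qpsp$sst
  sorted[4] = sp$sstqp
  sorted[5] = sstqpsp$
  sorted[6] = stqpsp$s
  sorted[7] = tqpsp$ss
sorted[3] = qpsp$sst

Answer: qpsp$sst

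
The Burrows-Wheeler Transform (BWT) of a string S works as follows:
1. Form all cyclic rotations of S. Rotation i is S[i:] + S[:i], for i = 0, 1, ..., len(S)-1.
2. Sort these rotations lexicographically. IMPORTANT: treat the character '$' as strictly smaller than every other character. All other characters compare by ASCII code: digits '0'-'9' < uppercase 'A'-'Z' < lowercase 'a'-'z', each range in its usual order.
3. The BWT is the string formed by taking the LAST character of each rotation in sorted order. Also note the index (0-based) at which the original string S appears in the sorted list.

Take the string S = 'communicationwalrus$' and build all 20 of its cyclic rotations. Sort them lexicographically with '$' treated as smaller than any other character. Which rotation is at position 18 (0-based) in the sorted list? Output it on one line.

Answer: us$communicationwalr

Derivation:
All 20 rotations (rotation i = S[i:]+S[:i]):
  rot[0] = communicationwalrus$
  rot[1] = ommunicationwalrus$c
  rot[2] = mmunicationwalrus$co
  rot[3] = municationwalrus$com
  rot[4] = unicationwalrus$comm
  rot[5] = nicationwalrus$commu
  rot[6] = icationwalrus$commun
  rot[7] = cationwalrus$communi
  rot[8] = ationwalrus$communic
  rot[9] = tionwalrus$communica
  rot[10] = ionwalrus$communicat
  rot[11] = onwalrus$communicati
  rot[12] = nwalrus$communicatio
  rot[13] = walrus$communication
  rot[14] = alrus$communicationw
  rot[15] = lrus$communicationwa
  rot[16] = rus$communicationwal
  rot[17] = us$communicationwalr
  rot[18] = s$communicationwalru
  rot[19] = $communicationwalrus
Sorted (with $ < everything):
  sorted[0] = $communicationwalrus
  sorted[1] = alrus$communicationw
  sorted[2] = ationwalrus$communic
  sorted[3] = cationwalrus$communi
  sorted[4] = communicationwalrus$
  sorted[5] = icationwalrus$commun
  sorted[6] = ionwalrus$communicat
  sorted[7] = lrus$communicationwa
  sorted[8] = mmunicationwalrus$co
  sorted[9] = municationwalrus$com
  sorted[10] = nicationwalrus$commu
  sorted[11] = nwalrus$communicatio
  sorted[12] = ommunicationwalrus$c
  sorted[13] = onwalrus$communicati
  sorted[14] = rus$communicationwal
  sorted[15] = s$communicationwalru
  sorted[16] = tionwalrus$communica
  sorted[17] = unicationwalrus$comm
  sorted[18] = us$communicationwalr
  sorted[19] = walrus$communication
sorted[18] = us$communicationwalr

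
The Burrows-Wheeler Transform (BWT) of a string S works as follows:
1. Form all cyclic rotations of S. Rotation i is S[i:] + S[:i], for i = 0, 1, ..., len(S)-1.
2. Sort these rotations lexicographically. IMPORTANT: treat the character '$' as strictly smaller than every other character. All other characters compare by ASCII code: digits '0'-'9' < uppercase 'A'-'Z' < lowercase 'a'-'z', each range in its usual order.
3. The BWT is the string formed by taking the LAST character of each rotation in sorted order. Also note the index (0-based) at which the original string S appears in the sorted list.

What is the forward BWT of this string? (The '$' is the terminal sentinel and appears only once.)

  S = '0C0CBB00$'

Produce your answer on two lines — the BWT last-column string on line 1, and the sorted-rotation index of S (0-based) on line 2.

All 9 rotations (rotation i = S[i:]+S[:i]):
  rot[0] = 0C0CBB00$
  rot[1] = C0CBB00$0
  rot[2] = 0CBB00$0C
  rot[3] = CBB00$0C0
  rot[4] = BB00$0C0C
  rot[5] = B00$0C0CB
  rot[6] = 00$0C0CBB
  rot[7] = 0$0C0CBB0
  rot[8] = $0C0CBB00
Sorted (with $ < everything):
  sorted[0] = $0C0CBB00  (last char: '0')
  sorted[1] = 0$0C0CBB0  (last char: '0')
  sorted[2] = 00$0C0CBB  (last char: 'B')
  sorted[3] = 0C0CBB00$  (last char: '$')
  sorted[4] = 0CBB00$0C  (last char: 'C')
  sorted[5] = B00$0C0CB  (last char: 'B')
  sorted[6] = BB00$0C0C  (last char: 'C')
  sorted[7] = C0CBB00$0  (last char: '0')
  sorted[8] = CBB00$0C0  (last char: '0')
Last column: 00B$CBC00
Original string S is at sorted index 3

Answer: 00B$CBC00
3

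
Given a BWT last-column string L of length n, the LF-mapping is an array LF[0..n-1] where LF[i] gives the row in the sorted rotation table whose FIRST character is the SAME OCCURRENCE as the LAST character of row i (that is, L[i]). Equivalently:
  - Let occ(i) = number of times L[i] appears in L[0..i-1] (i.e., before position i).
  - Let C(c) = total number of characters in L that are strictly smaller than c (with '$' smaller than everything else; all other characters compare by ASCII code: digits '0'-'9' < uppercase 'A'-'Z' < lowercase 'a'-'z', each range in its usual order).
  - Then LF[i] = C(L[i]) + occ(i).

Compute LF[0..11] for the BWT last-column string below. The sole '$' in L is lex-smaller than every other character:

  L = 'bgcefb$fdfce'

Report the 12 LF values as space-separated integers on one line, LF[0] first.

Char counts: '$':1, 'b':2, 'c':2, 'd':1, 'e':2, 'f':3, 'g':1
C (first-col start): C('$')=0, C('b')=1, C('c')=3, C('d')=5, C('e')=6, C('f')=8, C('g')=11
L[0]='b': occ=0, LF[0]=C('b')+0=1+0=1
L[1]='g': occ=0, LF[1]=C('g')+0=11+0=11
L[2]='c': occ=0, LF[2]=C('c')+0=3+0=3
L[3]='e': occ=0, LF[3]=C('e')+0=6+0=6
L[4]='f': occ=0, LF[4]=C('f')+0=8+0=8
L[5]='b': occ=1, LF[5]=C('b')+1=1+1=2
L[6]='$': occ=0, LF[6]=C('$')+0=0+0=0
L[7]='f': occ=1, LF[7]=C('f')+1=8+1=9
L[8]='d': occ=0, LF[8]=C('d')+0=5+0=5
L[9]='f': occ=2, LF[9]=C('f')+2=8+2=10
L[10]='c': occ=1, LF[10]=C('c')+1=3+1=4
L[11]='e': occ=1, LF[11]=C('e')+1=6+1=7

Answer: 1 11 3 6 8 2 0 9 5 10 4 7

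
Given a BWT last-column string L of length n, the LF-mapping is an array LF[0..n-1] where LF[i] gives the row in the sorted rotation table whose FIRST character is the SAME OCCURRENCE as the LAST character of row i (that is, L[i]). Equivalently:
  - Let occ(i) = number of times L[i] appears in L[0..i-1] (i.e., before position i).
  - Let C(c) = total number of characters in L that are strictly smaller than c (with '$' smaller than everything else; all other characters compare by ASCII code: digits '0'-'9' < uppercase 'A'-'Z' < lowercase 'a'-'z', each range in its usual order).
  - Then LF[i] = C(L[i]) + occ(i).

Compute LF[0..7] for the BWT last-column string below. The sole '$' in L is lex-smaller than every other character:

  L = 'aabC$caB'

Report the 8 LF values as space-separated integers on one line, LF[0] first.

Char counts: '$':1, 'B':1, 'C':1, 'a':3, 'b':1, 'c':1
C (first-col start): C('$')=0, C('B')=1, C('C')=2, C('a')=3, C('b')=6, C('c')=7
L[0]='a': occ=0, LF[0]=C('a')+0=3+0=3
L[1]='a': occ=1, LF[1]=C('a')+1=3+1=4
L[2]='b': occ=0, LF[2]=C('b')+0=6+0=6
L[3]='C': occ=0, LF[3]=C('C')+0=2+0=2
L[4]='$': occ=0, LF[4]=C('$')+0=0+0=0
L[5]='c': occ=0, LF[5]=C('c')+0=7+0=7
L[6]='a': occ=2, LF[6]=C('a')+2=3+2=5
L[7]='B': occ=0, LF[7]=C('B')+0=1+0=1

Answer: 3 4 6 2 0 7 5 1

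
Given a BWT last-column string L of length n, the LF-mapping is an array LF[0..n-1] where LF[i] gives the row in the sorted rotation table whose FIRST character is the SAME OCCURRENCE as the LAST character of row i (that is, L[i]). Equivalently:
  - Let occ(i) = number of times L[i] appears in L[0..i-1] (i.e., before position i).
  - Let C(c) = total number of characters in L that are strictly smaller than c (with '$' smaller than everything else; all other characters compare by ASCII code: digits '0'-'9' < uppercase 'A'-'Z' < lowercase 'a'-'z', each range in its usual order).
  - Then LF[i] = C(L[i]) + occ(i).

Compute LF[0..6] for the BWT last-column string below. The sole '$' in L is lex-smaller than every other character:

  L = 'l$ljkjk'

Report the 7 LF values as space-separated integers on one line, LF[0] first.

Answer: 5 0 6 1 3 2 4

Derivation:
Char counts: '$':1, 'j':2, 'k':2, 'l':2
C (first-col start): C('$')=0, C('j')=1, C('k')=3, C('l')=5
L[0]='l': occ=0, LF[0]=C('l')+0=5+0=5
L[1]='$': occ=0, LF[1]=C('$')+0=0+0=0
L[2]='l': occ=1, LF[2]=C('l')+1=5+1=6
L[3]='j': occ=0, LF[3]=C('j')+0=1+0=1
L[4]='k': occ=0, LF[4]=C('k')+0=3+0=3
L[5]='j': occ=1, LF[5]=C('j')+1=1+1=2
L[6]='k': occ=1, LF[6]=C('k')+1=3+1=4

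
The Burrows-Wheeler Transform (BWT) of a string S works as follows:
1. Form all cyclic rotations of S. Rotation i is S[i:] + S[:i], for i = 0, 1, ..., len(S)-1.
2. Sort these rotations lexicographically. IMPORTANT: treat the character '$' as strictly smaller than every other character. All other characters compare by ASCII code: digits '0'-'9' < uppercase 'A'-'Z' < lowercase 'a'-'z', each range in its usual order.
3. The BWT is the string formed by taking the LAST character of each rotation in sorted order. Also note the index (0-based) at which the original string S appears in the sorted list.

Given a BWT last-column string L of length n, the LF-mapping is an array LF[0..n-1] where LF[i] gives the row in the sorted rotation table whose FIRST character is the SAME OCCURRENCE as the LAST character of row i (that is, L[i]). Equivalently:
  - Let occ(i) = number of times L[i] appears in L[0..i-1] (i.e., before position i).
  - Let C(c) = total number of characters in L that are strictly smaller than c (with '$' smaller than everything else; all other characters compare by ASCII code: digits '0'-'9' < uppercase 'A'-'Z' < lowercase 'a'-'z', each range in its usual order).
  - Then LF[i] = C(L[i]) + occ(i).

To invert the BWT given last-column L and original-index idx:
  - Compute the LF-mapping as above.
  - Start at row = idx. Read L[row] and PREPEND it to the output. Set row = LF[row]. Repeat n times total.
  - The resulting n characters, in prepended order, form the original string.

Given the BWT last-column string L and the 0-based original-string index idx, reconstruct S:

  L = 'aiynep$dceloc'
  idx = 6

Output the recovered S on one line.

Answer: encyclopedia$

Derivation:
LF mapping: 1 7 12 9 5 11 0 4 2 6 8 10 3
Walk LF starting at row 6, prepending L[row]:
  step 1: row=6, L[6]='$', prepend. Next row=LF[6]=0
  step 2: row=0, L[0]='a', prepend. Next row=LF[0]=1
  step 3: row=1, L[1]='i', prepend. Next row=LF[1]=7
  step 4: row=7, L[7]='d', prepend. Next row=LF[7]=4
  step 5: row=4, L[4]='e', prepend. Next row=LF[4]=5
  step 6: row=5, L[5]='p', prepend. Next row=LF[5]=11
  step 7: row=11, L[11]='o', prepend. Next row=LF[11]=10
  step 8: row=10, L[10]='l', prepend. Next row=LF[10]=8
  step 9: row=8, L[8]='c', prepend. Next row=LF[8]=2
  step 10: row=2, L[2]='y', prepend. Next row=LF[2]=12
  step 11: row=12, L[12]='c', prepend. Next row=LF[12]=3
  step 12: row=3, L[3]='n', prepend. Next row=LF[3]=9
  step 13: row=9, L[9]='e', prepend. Next row=LF[9]=6
Reversed output: encyclopedia$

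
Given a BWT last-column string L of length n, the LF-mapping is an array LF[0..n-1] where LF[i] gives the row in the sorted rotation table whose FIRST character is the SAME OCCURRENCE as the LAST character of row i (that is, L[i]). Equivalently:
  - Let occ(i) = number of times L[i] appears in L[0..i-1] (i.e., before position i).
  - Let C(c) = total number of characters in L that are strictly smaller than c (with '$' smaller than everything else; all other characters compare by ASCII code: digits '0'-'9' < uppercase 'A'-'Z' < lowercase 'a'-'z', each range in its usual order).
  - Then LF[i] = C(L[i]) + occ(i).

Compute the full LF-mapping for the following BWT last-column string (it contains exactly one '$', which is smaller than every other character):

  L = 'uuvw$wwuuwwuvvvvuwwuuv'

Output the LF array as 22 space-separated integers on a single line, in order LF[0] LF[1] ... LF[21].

Answer: 1 2 9 15 0 16 17 3 4 18 19 5 10 11 12 13 6 20 21 7 8 14

Derivation:
Char counts: '$':1, 'u':8, 'v':6, 'w':7
C (first-col start): C('$')=0, C('u')=1, C('v')=9, C('w')=15
L[0]='u': occ=0, LF[0]=C('u')+0=1+0=1
L[1]='u': occ=1, LF[1]=C('u')+1=1+1=2
L[2]='v': occ=0, LF[2]=C('v')+0=9+0=9
L[3]='w': occ=0, LF[3]=C('w')+0=15+0=15
L[4]='$': occ=0, LF[4]=C('$')+0=0+0=0
L[5]='w': occ=1, LF[5]=C('w')+1=15+1=16
L[6]='w': occ=2, LF[6]=C('w')+2=15+2=17
L[7]='u': occ=2, LF[7]=C('u')+2=1+2=3
L[8]='u': occ=3, LF[8]=C('u')+3=1+3=4
L[9]='w': occ=3, LF[9]=C('w')+3=15+3=18
L[10]='w': occ=4, LF[10]=C('w')+4=15+4=19
L[11]='u': occ=4, LF[11]=C('u')+4=1+4=5
L[12]='v': occ=1, LF[12]=C('v')+1=9+1=10
L[13]='v': occ=2, LF[13]=C('v')+2=9+2=11
L[14]='v': occ=3, LF[14]=C('v')+3=9+3=12
L[15]='v': occ=4, LF[15]=C('v')+4=9+4=13
L[16]='u': occ=5, LF[16]=C('u')+5=1+5=6
L[17]='w': occ=5, LF[17]=C('w')+5=15+5=20
L[18]='w': occ=6, LF[18]=C('w')+6=15+6=21
L[19]='u': occ=6, LF[19]=C('u')+6=1+6=7
L[20]='u': occ=7, LF[20]=C('u')+7=1+7=8
L[21]='v': occ=5, LF[21]=C('v')+5=9+5=14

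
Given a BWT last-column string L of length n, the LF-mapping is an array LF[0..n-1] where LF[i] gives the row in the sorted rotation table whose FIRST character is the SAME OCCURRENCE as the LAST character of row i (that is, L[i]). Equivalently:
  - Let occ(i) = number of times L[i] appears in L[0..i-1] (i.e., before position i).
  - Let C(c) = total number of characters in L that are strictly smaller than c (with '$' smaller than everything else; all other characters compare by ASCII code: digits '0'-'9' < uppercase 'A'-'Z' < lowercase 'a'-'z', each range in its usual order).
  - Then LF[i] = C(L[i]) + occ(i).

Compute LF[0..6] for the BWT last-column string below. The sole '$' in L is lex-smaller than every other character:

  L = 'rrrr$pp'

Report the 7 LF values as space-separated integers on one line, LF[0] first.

Answer: 3 4 5 6 0 1 2

Derivation:
Char counts: '$':1, 'p':2, 'r':4
C (first-col start): C('$')=0, C('p')=1, C('r')=3
L[0]='r': occ=0, LF[0]=C('r')+0=3+0=3
L[1]='r': occ=1, LF[1]=C('r')+1=3+1=4
L[2]='r': occ=2, LF[2]=C('r')+2=3+2=5
L[3]='r': occ=3, LF[3]=C('r')+3=3+3=6
L[4]='$': occ=0, LF[4]=C('$')+0=0+0=0
L[5]='p': occ=0, LF[5]=C('p')+0=1+0=1
L[6]='p': occ=1, LF[6]=C('p')+1=1+1=2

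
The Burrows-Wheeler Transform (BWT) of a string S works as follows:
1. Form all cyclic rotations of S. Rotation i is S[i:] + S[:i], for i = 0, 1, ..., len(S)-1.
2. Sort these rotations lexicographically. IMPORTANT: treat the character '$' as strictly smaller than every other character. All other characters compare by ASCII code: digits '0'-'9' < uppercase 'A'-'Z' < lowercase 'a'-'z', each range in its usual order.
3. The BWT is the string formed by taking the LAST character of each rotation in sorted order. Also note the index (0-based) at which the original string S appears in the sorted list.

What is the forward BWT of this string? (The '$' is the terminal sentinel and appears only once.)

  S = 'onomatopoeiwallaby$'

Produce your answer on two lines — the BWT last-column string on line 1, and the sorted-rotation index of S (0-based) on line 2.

Answer: ylwmaoelaoopn$toaib
13

Derivation:
All 19 rotations (rotation i = S[i:]+S[:i]):
  rot[0] = onomatopoeiwallaby$
  rot[1] = nomatopoeiwallaby$o
  rot[2] = omatopoeiwallaby$on
  rot[3] = matopoeiwallaby$ono
  rot[4] = atopoeiwallaby$onom
  rot[5] = topoeiwallaby$onoma
  rot[6] = opoeiwallaby$onomat
  rot[7] = poeiwallaby$onomato
  rot[8] = oeiwallaby$onomatop
  rot[9] = eiwallaby$onomatopo
  rot[10] = iwallaby$onomatopoe
  rot[11] = wallaby$onomatopoei
  rot[12] = allaby$onomatopoeiw
  rot[13] = llaby$onomatopoeiwa
  rot[14] = laby$onomatopoeiwal
  rot[15] = aby$onomatopoeiwall
  rot[16] = by$onomatopoeiwalla
  rot[17] = y$onomatopoeiwallab
  rot[18] = $onomatopoeiwallaby
Sorted (with $ < everything):
  sorted[0] = $onomatopoeiwallaby  (last char: 'y')
  sorted[1] = aby$onomatopoeiwall  (last char: 'l')
  sorted[2] = allaby$onomatopoeiw  (last char: 'w')
  sorted[3] = atopoeiwallaby$onom  (last char: 'm')
  sorted[4] = by$onomatopoeiwalla  (last char: 'a')
  sorted[5] = eiwallaby$onomatopo  (last char: 'o')
  sorted[6] = iwallaby$onomatopoe  (last char: 'e')
  sorted[7] = laby$onomatopoeiwal  (last char: 'l')
  sorted[8] = llaby$onomatopoeiwa  (last char: 'a')
  sorted[9] = matopoeiwallaby$ono  (last char: 'o')
  sorted[10] = nomatopoeiwallaby$o  (last char: 'o')
  sorted[11] = oeiwallaby$onomatop  (last char: 'p')
  sorted[12] = omatopoeiwallaby$on  (last char: 'n')
  sorted[13] = onomatopoeiwallaby$  (last char: '$')
  sorted[14] = opoeiwallaby$onomat  (last char: 't')
  sorted[15] = poeiwallaby$onomato  (last char: 'o')
  sorted[16] = topoeiwallaby$onoma  (last char: 'a')
  sorted[17] = wallaby$onomatopoei  (last char: 'i')
  sorted[18] = y$onomatopoeiwallab  (last char: 'b')
Last column: ylwmaoelaoopn$toaib
Original string S is at sorted index 13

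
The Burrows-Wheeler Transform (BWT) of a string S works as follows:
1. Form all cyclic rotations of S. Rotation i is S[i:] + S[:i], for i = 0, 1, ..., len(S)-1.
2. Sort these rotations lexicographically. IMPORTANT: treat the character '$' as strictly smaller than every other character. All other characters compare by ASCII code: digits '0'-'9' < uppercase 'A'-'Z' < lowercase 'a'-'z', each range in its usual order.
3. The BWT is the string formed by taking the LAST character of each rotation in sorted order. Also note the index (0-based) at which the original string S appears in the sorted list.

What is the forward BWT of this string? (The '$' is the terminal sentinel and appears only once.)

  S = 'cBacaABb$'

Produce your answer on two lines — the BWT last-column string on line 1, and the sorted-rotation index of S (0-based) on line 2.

All 9 rotations (rotation i = S[i:]+S[:i]):
  rot[0] = cBacaABb$
  rot[1] = BacaABb$c
  rot[2] = acaABb$cB
  rot[3] = caABb$cBa
  rot[4] = aABb$cBac
  rot[5] = ABb$cBaca
  rot[6] = Bb$cBacaA
  rot[7] = b$cBacaAB
  rot[8] = $cBacaABb
Sorted (with $ < everything):
  sorted[0] = $cBacaABb  (last char: 'b')
  sorted[1] = ABb$cBaca  (last char: 'a')
  sorted[2] = BacaABb$c  (last char: 'c')
  sorted[3] = Bb$cBacaA  (last char: 'A')
  sorted[4] = aABb$cBac  (last char: 'c')
  sorted[5] = acaABb$cB  (last char: 'B')
  sorted[6] = b$cBacaAB  (last char: 'B')
  sorted[7] = cBacaABb$  (last char: '$')
  sorted[8] = caABb$cBa  (last char: 'a')
Last column: bacAcBB$a
Original string S is at sorted index 7

Answer: bacAcBB$a
7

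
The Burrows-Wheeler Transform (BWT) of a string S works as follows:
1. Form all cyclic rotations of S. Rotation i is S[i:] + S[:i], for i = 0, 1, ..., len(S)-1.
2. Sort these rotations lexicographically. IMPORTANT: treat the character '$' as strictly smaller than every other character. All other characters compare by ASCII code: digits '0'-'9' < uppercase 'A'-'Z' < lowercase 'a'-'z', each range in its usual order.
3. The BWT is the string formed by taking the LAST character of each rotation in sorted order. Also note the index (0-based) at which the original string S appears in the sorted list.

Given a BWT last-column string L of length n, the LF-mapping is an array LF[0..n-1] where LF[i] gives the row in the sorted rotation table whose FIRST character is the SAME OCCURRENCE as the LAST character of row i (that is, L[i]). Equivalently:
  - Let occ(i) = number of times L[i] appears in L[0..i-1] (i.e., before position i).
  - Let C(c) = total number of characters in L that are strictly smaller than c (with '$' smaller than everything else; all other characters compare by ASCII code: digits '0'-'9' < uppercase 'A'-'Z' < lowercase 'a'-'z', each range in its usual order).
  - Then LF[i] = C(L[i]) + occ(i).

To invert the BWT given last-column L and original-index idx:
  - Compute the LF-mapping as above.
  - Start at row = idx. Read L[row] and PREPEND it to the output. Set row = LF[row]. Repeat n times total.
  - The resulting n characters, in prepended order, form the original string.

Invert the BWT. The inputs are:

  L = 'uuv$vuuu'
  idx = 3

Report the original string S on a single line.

Answer: uuvuvuu$

Derivation:
LF mapping: 1 2 6 0 7 3 4 5
Walk LF starting at row 3, prepending L[row]:
  step 1: row=3, L[3]='$', prepend. Next row=LF[3]=0
  step 2: row=0, L[0]='u', prepend. Next row=LF[0]=1
  step 3: row=1, L[1]='u', prepend. Next row=LF[1]=2
  step 4: row=2, L[2]='v', prepend. Next row=LF[2]=6
  step 5: row=6, L[6]='u', prepend. Next row=LF[6]=4
  step 6: row=4, L[4]='v', prepend. Next row=LF[4]=7
  step 7: row=7, L[7]='u', prepend. Next row=LF[7]=5
  step 8: row=5, L[5]='u', prepend. Next row=LF[5]=3
Reversed output: uuvuvuu$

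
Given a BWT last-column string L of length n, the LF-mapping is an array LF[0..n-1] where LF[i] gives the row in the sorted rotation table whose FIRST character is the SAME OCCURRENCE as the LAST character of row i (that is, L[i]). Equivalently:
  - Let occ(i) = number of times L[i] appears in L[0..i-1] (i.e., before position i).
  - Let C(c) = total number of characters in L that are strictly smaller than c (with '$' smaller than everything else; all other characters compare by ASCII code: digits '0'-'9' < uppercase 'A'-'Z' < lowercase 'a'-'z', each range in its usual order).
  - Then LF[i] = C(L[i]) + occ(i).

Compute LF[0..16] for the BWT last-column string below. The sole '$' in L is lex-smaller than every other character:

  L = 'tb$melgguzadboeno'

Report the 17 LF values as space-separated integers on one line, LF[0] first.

Answer: 14 2 0 10 5 9 7 8 15 16 1 4 3 12 6 11 13

Derivation:
Char counts: '$':1, 'a':1, 'b':2, 'd':1, 'e':2, 'g':2, 'l':1, 'm':1, 'n':1, 'o':2, 't':1, 'u':1, 'z':1
C (first-col start): C('$')=0, C('a')=1, C('b')=2, C('d')=4, C('e')=5, C('g')=7, C('l')=9, C('m')=10, C('n')=11, C('o')=12, C('t')=14, C('u')=15, C('z')=16
L[0]='t': occ=0, LF[0]=C('t')+0=14+0=14
L[1]='b': occ=0, LF[1]=C('b')+0=2+0=2
L[2]='$': occ=0, LF[2]=C('$')+0=0+0=0
L[3]='m': occ=0, LF[3]=C('m')+0=10+0=10
L[4]='e': occ=0, LF[4]=C('e')+0=5+0=5
L[5]='l': occ=0, LF[5]=C('l')+0=9+0=9
L[6]='g': occ=0, LF[6]=C('g')+0=7+0=7
L[7]='g': occ=1, LF[7]=C('g')+1=7+1=8
L[8]='u': occ=0, LF[8]=C('u')+0=15+0=15
L[9]='z': occ=0, LF[9]=C('z')+0=16+0=16
L[10]='a': occ=0, LF[10]=C('a')+0=1+0=1
L[11]='d': occ=0, LF[11]=C('d')+0=4+0=4
L[12]='b': occ=1, LF[12]=C('b')+1=2+1=3
L[13]='o': occ=0, LF[13]=C('o')+0=12+0=12
L[14]='e': occ=1, LF[14]=C('e')+1=5+1=6
L[15]='n': occ=0, LF[15]=C('n')+0=11+0=11
L[16]='o': occ=1, LF[16]=C('o')+1=12+1=13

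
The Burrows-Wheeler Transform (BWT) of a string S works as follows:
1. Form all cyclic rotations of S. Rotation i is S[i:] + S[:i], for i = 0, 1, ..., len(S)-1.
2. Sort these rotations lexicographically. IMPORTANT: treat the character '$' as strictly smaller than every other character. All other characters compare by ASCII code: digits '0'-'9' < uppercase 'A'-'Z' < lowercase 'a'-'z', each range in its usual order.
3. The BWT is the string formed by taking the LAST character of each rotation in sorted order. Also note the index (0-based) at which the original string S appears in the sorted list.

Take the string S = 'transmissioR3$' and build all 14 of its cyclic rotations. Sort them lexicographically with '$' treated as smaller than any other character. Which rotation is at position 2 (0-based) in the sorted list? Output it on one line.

Answer: R3$transmissio

Derivation:
All 14 rotations (rotation i = S[i:]+S[:i]):
  rot[0] = transmissioR3$
  rot[1] = ransmissioR3$t
  rot[2] = ansmissioR3$tr
  rot[3] = nsmissioR3$tra
  rot[4] = smissioR3$tran
  rot[5] = missioR3$trans
  rot[6] = issioR3$transm
  rot[7] = ssioR3$transmi
  rot[8] = sioR3$transmis
  rot[9] = ioR3$transmiss
  rot[10] = oR3$transmissi
  rot[11] = R3$transmissio
  rot[12] = 3$transmissioR
  rot[13] = $transmissioR3
Sorted (with $ < everything):
  sorted[0] = $transmissioR3
  sorted[1] = 3$transmissioR
  sorted[2] = R3$transmissio
  sorted[3] = ansmissioR3$tr
  sorted[4] = ioR3$transmiss
  sorted[5] = issioR3$transm
  sorted[6] = missioR3$trans
  sorted[7] = nsmissioR3$tra
  sorted[8] = oR3$transmissi
  sorted[9] = ransmissioR3$t
  sorted[10] = sioR3$transmis
  sorted[11] = smissioR3$tran
  sorted[12] = ssioR3$transmi
  sorted[13] = transmissioR3$
sorted[2] = R3$transmissio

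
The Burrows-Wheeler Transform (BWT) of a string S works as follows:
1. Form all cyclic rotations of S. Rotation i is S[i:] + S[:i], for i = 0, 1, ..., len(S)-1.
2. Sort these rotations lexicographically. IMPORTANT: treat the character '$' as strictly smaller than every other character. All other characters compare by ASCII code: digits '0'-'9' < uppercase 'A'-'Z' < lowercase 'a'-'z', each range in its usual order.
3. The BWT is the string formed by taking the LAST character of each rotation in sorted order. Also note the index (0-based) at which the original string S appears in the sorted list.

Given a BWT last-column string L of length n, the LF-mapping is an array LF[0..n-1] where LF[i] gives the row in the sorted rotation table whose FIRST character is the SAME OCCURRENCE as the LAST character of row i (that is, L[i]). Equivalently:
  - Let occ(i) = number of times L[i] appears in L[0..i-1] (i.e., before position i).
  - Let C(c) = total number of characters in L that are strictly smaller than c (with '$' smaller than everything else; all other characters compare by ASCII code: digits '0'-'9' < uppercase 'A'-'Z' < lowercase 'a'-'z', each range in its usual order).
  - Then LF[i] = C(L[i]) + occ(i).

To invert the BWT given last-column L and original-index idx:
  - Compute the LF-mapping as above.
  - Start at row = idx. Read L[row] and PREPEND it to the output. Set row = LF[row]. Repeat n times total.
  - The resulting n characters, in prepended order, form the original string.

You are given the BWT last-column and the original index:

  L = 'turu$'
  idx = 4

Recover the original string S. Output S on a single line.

Answer: uurt$

Derivation:
LF mapping: 2 3 1 4 0
Walk LF starting at row 4, prepending L[row]:
  step 1: row=4, L[4]='$', prepend. Next row=LF[4]=0
  step 2: row=0, L[0]='t', prepend. Next row=LF[0]=2
  step 3: row=2, L[2]='r', prepend. Next row=LF[2]=1
  step 4: row=1, L[1]='u', prepend. Next row=LF[1]=3
  step 5: row=3, L[3]='u', prepend. Next row=LF[3]=4
Reversed output: uurt$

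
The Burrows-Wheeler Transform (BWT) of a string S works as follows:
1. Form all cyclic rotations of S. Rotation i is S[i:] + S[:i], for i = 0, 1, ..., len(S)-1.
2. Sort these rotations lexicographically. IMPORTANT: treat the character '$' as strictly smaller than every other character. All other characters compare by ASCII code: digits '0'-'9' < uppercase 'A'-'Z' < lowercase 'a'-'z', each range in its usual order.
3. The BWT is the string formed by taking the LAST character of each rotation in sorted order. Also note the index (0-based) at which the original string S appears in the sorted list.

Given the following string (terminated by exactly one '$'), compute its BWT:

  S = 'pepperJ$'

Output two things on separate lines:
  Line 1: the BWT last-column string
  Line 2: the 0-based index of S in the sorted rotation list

Answer: Jrpp$pee
4

Derivation:
All 8 rotations (rotation i = S[i:]+S[:i]):
  rot[0] = pepperJ$
  rot[1] = epperJ$p
  rot[2] = pperJ$pe
  rot[3] = perJ$pep
  rot[4] = erJ$pepp
  rot[5] = rJ$peppe
  rot[6] = J$pepper
  rot[7] = $pepperJ
Sorted (with $ < everything):
  sorted[0] = $pepperJ  (last char: 'J')
  sorted[1] = J$pepper  (last char: 'r')
  sorted[2] = epperJ$p  (last char: 'p')
  sorted[3] = erJ$pepp  (last char: 'p')
  sorted[4] = pepperJ$  (last char: '$')
  sorted[5] = perJ$pep  (last char: 'p')
  sorted[6] = pperJ$pe  (last char: 'e')
  sorted[7] = rJ$peppe  (last char: 'e')
Last column: Jrpp$pee
Original string S is at sorted index 4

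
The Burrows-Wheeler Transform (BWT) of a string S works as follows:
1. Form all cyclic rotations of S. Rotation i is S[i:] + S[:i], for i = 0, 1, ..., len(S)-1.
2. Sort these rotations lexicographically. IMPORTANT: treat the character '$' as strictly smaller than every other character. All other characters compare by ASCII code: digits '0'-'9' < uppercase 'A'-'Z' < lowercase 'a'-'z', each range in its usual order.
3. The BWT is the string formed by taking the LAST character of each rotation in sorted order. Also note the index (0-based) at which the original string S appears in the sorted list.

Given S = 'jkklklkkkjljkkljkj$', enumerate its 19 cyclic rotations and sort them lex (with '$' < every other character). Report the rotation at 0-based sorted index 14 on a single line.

Answer: klklkkkjljkkljkj$jk

Derivation:
All 19 rotations (rotation i = S[i:]+S[:i]):
  rot[0] = jkklklkkkjljkkljkj$
  rot[1] = kklklkkkjljkkljkj$j
  rot[2] = klklkkkjljkkljkj$jk
  rot[3] = lklkkkjljkkljkj$jkk
  rot[4] = klkkkjljkkljkj$jkkl
  rot[5] = lkkkjljkkljkj$jkklk
  rot[6] = kkkjljkkljkj$jkklkl
  rot[7] = kkjljkkljkj$jkklklk
  rot[8] = kjljkkljkj$jkklklkk
  rot[9] = jljkkljkj$jkklklkkk
  rot[10] = ljkkljkj$jkklklkkkj
  rot[11] = jkkljkj$jkklklkkkjl
  rot[12] = kkljkj$jkklklkkkjlj
  rot[13] = kljkj$jkklklkkkjljk
  rot[14] = ljkj$jkklklkkkjljkk
  rot[15] = jkj$jkklklkkkjljkkl
  rot[16] = kj$jkklklkkkjljkklj
  rot[17] = j$jkklklkkkjljkkljk
  rot[18] = $jkklklkkkjljkkljkj
Sorted (with $ < everything):
  sorted[0] = $jkklklkkkjljkkljkj
  sorted[1] = j$jkklklkkkjljkkljk
  sorted[2] = jkj$jkklklkkkjljkkl
  sorted[3] = jkkljkj$jkklklkkkjl
  sorted[4] = jkklklkkkjljkkljkj$
  sorted[5] = jljkkljkj$jkklklkkk
  sorted[6] = kj$jkklklkkkjljkklj
  sorted[7] = kjljkkljkj$jkklklkk
  sorted[8] = kkjljkkljkj$jkklklk
  sorted[9] = kkkjljkkljkj$jkklkl
  sorted[10] = kkljkj$jkklklkkkjlj
  sorted[11] = kklklkkkjljkkljkj$j
  sorted[12] = kljkj$jkklklkkkjljk
  sorted[13] = klkkkjljkkljkj$jkkl
  sorted[14] = klklkkkjljkkljkj$jk
  sorted[15] = ljkj$jkklklkkkjljkk
  sorted[16] = ljkkljkj$jkklklkkkj
  sorted[17] = lkkkjljkkljkj$jkklk
  sorted[18] = lklkkkjljkkljkj$jkk
sorted[14] = klklkkkjljkkljkj$jk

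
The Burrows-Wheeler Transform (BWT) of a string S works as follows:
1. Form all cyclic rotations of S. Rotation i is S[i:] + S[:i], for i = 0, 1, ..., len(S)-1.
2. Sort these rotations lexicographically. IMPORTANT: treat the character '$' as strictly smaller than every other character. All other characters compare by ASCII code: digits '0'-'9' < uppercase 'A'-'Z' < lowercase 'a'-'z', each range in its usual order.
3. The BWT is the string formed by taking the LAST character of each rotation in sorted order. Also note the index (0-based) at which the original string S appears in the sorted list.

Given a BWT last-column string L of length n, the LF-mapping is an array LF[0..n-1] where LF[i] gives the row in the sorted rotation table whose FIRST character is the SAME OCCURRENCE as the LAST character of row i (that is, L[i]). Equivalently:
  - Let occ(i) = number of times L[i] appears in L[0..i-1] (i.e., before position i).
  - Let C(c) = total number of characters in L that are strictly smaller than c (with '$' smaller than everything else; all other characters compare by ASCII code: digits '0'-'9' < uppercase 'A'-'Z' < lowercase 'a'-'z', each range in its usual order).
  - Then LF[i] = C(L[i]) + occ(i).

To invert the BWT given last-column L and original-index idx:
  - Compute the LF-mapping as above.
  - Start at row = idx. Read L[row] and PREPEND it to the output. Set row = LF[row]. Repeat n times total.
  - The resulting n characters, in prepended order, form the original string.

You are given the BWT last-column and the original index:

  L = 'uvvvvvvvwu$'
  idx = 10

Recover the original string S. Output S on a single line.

Answer: wvvvuvvvvu$

Derivation:
LF mapping: 1 3 4 5 6 7 8 9 10 2 0
Walk LF starting at row 10, prepending L[row]:
  step 1: row=10, L[10]='$', prepend. Next row=LF[10]=0
  step 2: row=0, L[0]='u', prepend. Next row=LF[0]=1
  step 3: row=1, L[1]='v', prepend. Next row=LF[1]=3
  step 4: row=3, L[3]='v', prepend. Next row=LF[3]=5
  step 5: row=5, L[5]='v', prepend. Next row=LF[5]=7
  step 6: row=7, L[7]='v', prepend. Next row=LF[7]=9
  step 7: row=9, L[9]='u', prepend. Next row=LF[9]=2
  step 8: row=2, L[2]='v', prepend. Next row=LF[2]=4
  step 9: row=4, L[4]='v', prepend. Next row=LF[4]=6
  step 10: row=6, L[6]='v', prepend. Next row=LF[6]=8
  step 11: row=8, L[8]='w', prepend. Next row=LF[8]=10
Reversed output: wvvvuvvvvu$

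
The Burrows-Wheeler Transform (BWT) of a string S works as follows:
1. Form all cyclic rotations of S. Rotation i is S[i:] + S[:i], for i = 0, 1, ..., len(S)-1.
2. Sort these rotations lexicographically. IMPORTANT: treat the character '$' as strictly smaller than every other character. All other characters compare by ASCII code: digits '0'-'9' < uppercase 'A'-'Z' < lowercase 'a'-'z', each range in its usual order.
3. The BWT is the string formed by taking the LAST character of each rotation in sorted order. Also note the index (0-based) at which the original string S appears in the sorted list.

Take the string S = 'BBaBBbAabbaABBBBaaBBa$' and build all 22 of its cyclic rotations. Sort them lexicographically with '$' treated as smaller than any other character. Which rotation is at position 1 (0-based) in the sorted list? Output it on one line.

All 22 rotations (rotation i = S[i:]+S[:i]):
  rot[0] = BBaBBbAabbaABBBBaaBBa$
  rot[1] = BaBBbAabbaABBBBaaBBa$B
  rot[2] = aBBbAabbaABBBBaaBBa$BB
  rot[3] = BBbAabbaABBBBaaBBa$BBa
  rot[4] = BbAabbaABBBBaaBBa$BBaB
  rot[5] = bAabbaABBBBaaBBa$BBaBB
  rot[6] = AabbaABBBBaaBBa$BBaBBb
  rot[7] = abbaABBBBaaBBa$BBaBBbA
  rot[8] = bbaABBBBaaBBa$BBaBBbAa
  rot[9] = baABBBBaaBBa$BBaBBbAab
  rot[10] = aABBBBaaBBa$BBaBBbAabb
  rot[11] = ABBBBaaBBa$BBaBBbAabba
  rot[12] = BBBBaaBBa$BBaBBbAabbaA
  rot[13] = BBBaaBBa$BBaBBbAabbaAB
  rot[14] = BBaaBBa$BBaBBbAabbaABB
  rot[15] = BaaBBa$BBaBBbAabbaABBB
  rot[16] = aaBBa$BBaBBbAabbaABBBB
  rot[17] = aBBa$BBaBBbAabbaABBBBa
  rot[18] = BBa$BBaBBbAabbaABBBBaa
  rot[19] = Ba$BBaBBbAabbaABBBBaaB
  rot[20] = a$BBaBBbAabbaABBBBaaBB
  rot[21] = $BBaBBbAabbaABBBBaaBBa
Sorted (with $ < everything):
  sorted[0] = $BBaBBbAabbaABBBBaaBBa
  sorted[1] = ABBBBaaBBa$BBaBBbAabba
  sorted[2] = AabbaABBBBaaBBa$BBaBBb
  sorted[3] = BBBBaaBBa$BBaBBbAabbaA
  sorted[4] = BBBaaBBa$BBaBBbAabbaAB
  sorted[5] = BBa$BBaBBbAabbaABBBBaa
  sorted[6] = BBaBBbAabbaABBBBaaBBa$
  sorted[7] = BBaaBBa$BBaBBbAabbaABB
  sorted[8] = BBbAabbaABBBBaaBBa$BBa
  sorted[9] = Ba$BBaBBbAabbaABBBBaaB
  sorted[10] = BaBBbAabbaABBBBaaBBa$B
  sorted[11] = BaaBBa$BBaBBbAabbaABBB
  sorted[12] = BbAabbaABBBBaaBBa$BBaB
  sorted[13] = a$BBaBBbAabbaABBBBaaBB
  sorted[14] = aABBBBaaBBa$BBaBBbAabb
  sorted[15] = aBBa$BBaBBbAabbaABBBBa
  sorted[16] = aBBbAabbaABBBBaaBBa$BB
  sorted[17] = aaBBa$BBaBBbAabbaABBBB
  sorted[18] = abbaABBBBaaBBa$BBaBBbA
  sorted[19] = bAabbaABBBBaaBBa$BBaBB
  sorted[20] = baABBBBaaBBa$BBaBBbAab
  sorted[21] = bbaABBBBaaBBa$BBaBBbAa
sorted[1] = ABBBBaaBBa$BBaBBbAabba

Answer: ABBBBaaBBa$BBaBBbAabba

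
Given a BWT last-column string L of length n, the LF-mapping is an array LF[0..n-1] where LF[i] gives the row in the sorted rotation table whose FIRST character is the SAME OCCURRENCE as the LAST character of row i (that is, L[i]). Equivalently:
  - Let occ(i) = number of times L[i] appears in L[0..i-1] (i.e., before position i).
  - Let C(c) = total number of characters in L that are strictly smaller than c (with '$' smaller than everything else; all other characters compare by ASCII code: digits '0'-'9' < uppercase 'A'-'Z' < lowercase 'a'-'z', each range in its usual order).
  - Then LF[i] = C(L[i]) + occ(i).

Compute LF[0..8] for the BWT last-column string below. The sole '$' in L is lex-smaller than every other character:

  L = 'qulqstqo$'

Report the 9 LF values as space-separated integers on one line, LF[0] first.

Char counts: '$':1, 'l':1, 'o':1, 'q':3, 's':1, 't':1, 'u':1
C (first-col start): C('$')=0, C('l')=1, C('o')=2, C('q')=3, C('s')=6, C('t')=7, C('u')=8
L[0]='q': occ=0, LF[0]=C('q')+0=3+0=3
L[1]='u': occ=0, LF[1]=C('u')+0=8+0=8
L[2]='l': occ=0, LF[2]=C('l')+0=1+0=1
L[3]='q': occ=1, LF[3]=C('q')+1=3+1=4
L[4]='s': occ=0, LF[4]=C('s')+0=6+0=6
L[5]='t': occ=0, LF[5]=C('t')+0=7+0=7
L[6]='q': occ=2, LF[6]=C('q')+2=3+2=5
L[7]='o': occ=0, LF[7]=C('o')+0=2+0=2
L[8]='$': occ=0, LF[8]=C('$')+0=0+0=0

Answer: 3 8 1 4 6 7 5 2 0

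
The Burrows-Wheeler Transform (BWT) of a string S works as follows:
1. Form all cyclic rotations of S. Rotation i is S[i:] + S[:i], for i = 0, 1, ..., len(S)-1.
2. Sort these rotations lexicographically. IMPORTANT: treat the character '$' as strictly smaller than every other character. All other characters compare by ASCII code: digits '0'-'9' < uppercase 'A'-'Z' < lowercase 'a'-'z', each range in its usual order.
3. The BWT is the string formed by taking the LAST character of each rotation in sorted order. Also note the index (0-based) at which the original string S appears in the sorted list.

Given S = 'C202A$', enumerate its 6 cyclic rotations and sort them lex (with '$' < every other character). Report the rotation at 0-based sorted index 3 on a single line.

All 6 rotations (rotation i = S[i:]+S[:i]):
  rot[0] = C202A$
  rot[1] = 202A$C
  rot[2] = 02A$C2
  rot[3] = 2A$C20
  rot[4] = A$C202
  rot[5] = $C202A
Sorted (with $ < everything):
  sorted[0] = $C202A
  sorted[1] = 02A$C2
  sorted[2] = 202A$C
  sorted[3] = 2A$C20
  sorted[4] = A$C202
  sorted[5] = C202A$
sorted[3] = 2A$C20

Answer: 2A$C20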